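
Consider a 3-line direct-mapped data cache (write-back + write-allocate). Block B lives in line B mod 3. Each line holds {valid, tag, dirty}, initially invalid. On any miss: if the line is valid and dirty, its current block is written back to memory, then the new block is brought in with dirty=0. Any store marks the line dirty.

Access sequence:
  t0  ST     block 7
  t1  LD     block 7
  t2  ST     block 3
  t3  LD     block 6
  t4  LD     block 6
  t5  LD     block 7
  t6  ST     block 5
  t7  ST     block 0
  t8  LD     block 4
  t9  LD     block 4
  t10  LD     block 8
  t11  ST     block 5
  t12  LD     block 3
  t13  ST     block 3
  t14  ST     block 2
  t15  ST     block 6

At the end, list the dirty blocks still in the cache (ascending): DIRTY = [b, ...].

DIRTY = [2, 6]

0: W B7 → L1 miss [D]
1: R B7 → L1 hit [D]
2: W B3 → L0 miss [D]
3: R B6 → L0 miss wb→B3 [-]
4: R B6 → L0 hit [-]
5: R B7 → L1 hit [D]
6: W B5 → L2 miss [D]
7: W B0 → L0 miss [D]
8: R B4 → L1 miss wb→B7 [-]
9: R B4 → L1 hit [-]
10: R B8 → L2 miss wb→B5 [-]
11: W B5 → L2 miss [D]
12: R B3 → L0 miss wb→B0 [-]
13: W B3 → L0 hit [D]
14: W B2 → L2 miss wb→B5 [D]
15: W B6 → L0 miss wb→B3 [D]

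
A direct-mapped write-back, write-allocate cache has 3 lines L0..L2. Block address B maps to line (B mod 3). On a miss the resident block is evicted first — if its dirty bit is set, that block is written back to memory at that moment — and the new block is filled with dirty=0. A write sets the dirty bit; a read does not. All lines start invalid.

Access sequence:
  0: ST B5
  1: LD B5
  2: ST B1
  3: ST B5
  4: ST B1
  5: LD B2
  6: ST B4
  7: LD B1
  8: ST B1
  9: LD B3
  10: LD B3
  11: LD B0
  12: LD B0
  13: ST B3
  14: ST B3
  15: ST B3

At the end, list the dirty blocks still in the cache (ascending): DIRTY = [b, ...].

DIRTY = [1, 3]

0: W B5 -> L2 miss  d=D]
1: R B5 -> L2 hit  d=D]
2: W B1 -> L1 miss  d=D]
3: W B5 -> L2 hit  d=D]
4: W B1 -> L1 hit  d=D]
5: R B2 -> L2 miss wb->B5  d=-]
6: W B4 -> L1 miss wb->B1  d=D]
7: R B1 -> L1 miss wb->B4  d=-]
8: W B1 -> L1 hit  d=D]
9: R B3 -> L0 miss  d=-]
10: R B3 -> L0 hit  d=-]
11: R B0 -> L0 miss  d=-]
12: R B0 -> L0 hit  d=-]
13: W B3 -> L0 miss  d=D]
14: W B3 -> L0 hit  d=D]
15: W B3 -> L0 hit  d=D]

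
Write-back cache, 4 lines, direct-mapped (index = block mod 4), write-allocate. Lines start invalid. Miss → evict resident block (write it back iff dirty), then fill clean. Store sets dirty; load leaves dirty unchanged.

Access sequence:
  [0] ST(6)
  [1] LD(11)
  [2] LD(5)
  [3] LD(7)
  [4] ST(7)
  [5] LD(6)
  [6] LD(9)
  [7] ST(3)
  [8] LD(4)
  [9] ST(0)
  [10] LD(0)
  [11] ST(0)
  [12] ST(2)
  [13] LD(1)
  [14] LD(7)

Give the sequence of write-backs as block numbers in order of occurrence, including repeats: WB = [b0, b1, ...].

WB = [7, 6, 3]

  0 | W B6 → L2 miss [D]
  1 | R B11 → L3 miss [-]
  2 | R B5 → L1 miss [-]
  3 | R B7 → L3 miss [-]
  4 | W B7 → L3 hit [D]
  5 | R B6 → L2 hit [D]
  6 | R B9 → L1 miss [-]
  7 | W B3 → L3 miss wb→B7 [D]
  8 | R B4 → L0 miss [-]
  9 | W B0 → L0 miss [D]
  10 | R B0 → L0 hit [D]
  11 | W B0 → L0 hit [D]
  12 | W B2 → L2 miss wb→B6 [D]
  13 | R B1 → L1 miss [-]
  14 | R B7 → L3 miss wb→B3 [-]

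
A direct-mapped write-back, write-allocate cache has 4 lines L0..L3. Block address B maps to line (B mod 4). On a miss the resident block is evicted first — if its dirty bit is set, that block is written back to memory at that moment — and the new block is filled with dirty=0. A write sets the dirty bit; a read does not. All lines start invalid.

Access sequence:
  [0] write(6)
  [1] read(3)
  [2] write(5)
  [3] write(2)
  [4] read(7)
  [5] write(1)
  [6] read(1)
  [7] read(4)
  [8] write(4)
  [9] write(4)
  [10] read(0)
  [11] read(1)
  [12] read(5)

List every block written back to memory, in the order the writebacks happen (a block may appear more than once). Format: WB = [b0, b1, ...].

  0 | W B6 → L2 miss [D]
  1 | R B3 → L3 miss [-]
  2 | W B5 → L1 miss [D]
  3 | W B2 → L2 miss wb→B6 [D]
  4 | R B7 → L3 miss [-]
  5 | W B1 → L1 miss wb→B5 [D]
  6 | R B1 → L1 hit [D]
  7 | R B4 → L0 miss [-]
  8 | W B4 → L0 hit [D]
  9 | W B4 → L0 hit [D]
  10 | R B0 → L0 miss wb→B4 [-]
  11 | R B1 → L1 hit [D]
  12 | R B5 → L1 miss wb→B1 [-]

WB = [6, 5, 4, 1]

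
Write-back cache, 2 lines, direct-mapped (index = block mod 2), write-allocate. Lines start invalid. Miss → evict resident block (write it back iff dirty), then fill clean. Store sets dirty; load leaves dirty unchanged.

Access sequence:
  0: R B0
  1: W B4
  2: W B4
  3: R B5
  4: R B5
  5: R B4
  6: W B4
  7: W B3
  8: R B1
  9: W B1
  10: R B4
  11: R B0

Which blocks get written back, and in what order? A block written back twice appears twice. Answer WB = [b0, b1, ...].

WB = [3, 4]

0: R B0 → L0 miss [-]
1: W B4 → L0 miss [D]
2: W B4 → L0 hit [D]
3: R B5 → L1 miss [-]
4: R B5 → L1 hit [-]
5: R B4 → L0 hit [D]
6: W B4 → L0 hit [D]
7: W B3 → L1 miss [D]
8: R B1 → L1 miss wb→B3 [-]
9: W B1 → L1 hit [D]
10: R B4 → L0 hit [D]
11: R B0 → L0 miss wb→B4 [-]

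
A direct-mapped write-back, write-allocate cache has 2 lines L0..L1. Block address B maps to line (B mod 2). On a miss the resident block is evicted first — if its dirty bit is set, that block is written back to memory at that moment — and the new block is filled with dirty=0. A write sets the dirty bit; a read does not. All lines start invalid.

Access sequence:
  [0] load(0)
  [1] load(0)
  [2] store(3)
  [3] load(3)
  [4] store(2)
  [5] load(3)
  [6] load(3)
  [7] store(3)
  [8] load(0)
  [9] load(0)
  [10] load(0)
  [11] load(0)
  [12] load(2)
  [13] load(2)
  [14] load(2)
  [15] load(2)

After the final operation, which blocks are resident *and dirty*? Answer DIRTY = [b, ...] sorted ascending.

0: R B0 → L0 miss [-]
1: R B0 → L0 hit [-]
2: W B3 → L1 miss [D]
3: R B3 → L1 hit [D]
4: W B2 → L0 miss [D]
5: R B3 → L1 hit [D]
6: R B3 → L1 hit [D]
7: W B3 → L1 hit [D]
8: R B0 → L0 miss wb→B2 [-]
9: R B0 → L0 hit [-]
10: R B0 → L0 hit [-]
11: R B0 → L0 hit [-]
12: R B2 → L0 miss [-]
13: R B2 → L0 hit [-]
14: R B2 → L0 hit [-]
15: R B2 → L0 hit [-]

DIRTY = [3]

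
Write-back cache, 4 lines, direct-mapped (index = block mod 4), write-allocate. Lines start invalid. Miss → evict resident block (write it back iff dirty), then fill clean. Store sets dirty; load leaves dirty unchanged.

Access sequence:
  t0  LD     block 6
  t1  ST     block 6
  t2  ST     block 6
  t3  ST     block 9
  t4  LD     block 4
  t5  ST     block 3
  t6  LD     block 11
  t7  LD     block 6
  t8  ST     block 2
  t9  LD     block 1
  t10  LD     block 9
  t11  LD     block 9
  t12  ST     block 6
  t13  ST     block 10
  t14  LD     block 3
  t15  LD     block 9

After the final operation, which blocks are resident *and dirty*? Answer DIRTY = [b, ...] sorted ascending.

0: R B6 → L2 miss [-]
1: W B6 → L2 hit [D]
2: W B6 → L2 hit [D]
3: W B9 → L1 miss [D]
4: R B4 → L0 miss [-]
5: W B3 → L3 miss [D]
6: R B11 → L3 miss wb→B3 [-]
7: R B6 → L2 hit [D]
8: W B2 → L2 miss wb→B6 [D]
9: R B1 → L1 miss wb→B9 [-]
10: R B9 → L1 miss [-]
11: R B9 → L1 hit [-]
12: W B6 → L2 miss wb→B2 [D]
13: W B10 → L2 miss wb→B6 [D]
14: R B3 → L3 miss [-]
15: R B9 → L1 hit [-]

DIRTY = [10]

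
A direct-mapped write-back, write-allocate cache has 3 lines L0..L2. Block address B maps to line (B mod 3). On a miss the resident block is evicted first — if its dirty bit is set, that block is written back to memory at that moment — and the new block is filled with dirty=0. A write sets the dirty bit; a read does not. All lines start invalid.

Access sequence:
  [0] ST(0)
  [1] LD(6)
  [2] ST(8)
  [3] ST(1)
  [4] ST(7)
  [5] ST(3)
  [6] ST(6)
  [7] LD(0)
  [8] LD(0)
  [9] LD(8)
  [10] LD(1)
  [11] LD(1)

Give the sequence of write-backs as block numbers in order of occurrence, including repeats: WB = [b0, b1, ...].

WB = [0, 1, 3, 6, 7]

0: W B0 -> L0 miss  d=D]
1: R B6 -> L0 miss wb->B0  d=-]
2: W B8 -> L2 miss  d=D]
3: W B1 -> L1 miss  d=D]
4: W B7 -> L1 miss wb->B1  d=D]
5: W B3 -> L0 miss  d=D]
6: W B6 -> L0 miss wb->B3  d=D]
7: R B0 -> L0 miss wb->B6  d=-]
8: R B0 -> L0 hit  d=-]
9: R B8 -> L2 hit  d=D]
10: R B1 -> L1 miss wb->B7  d=-]
11: R B1 -> L1 hit  d=-]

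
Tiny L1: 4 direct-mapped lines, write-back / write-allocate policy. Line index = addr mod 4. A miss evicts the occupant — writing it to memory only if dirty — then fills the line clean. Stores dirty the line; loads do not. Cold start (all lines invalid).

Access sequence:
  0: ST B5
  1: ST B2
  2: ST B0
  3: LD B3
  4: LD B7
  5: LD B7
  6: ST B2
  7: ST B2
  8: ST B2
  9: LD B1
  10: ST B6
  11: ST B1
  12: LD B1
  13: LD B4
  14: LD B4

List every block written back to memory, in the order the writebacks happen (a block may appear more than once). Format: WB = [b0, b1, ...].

WB = [5, 2, 0]

  0 | W B5 → L1 miss [D]
  1 | W B2 → L2 miss [D]
  2 | W B0 → L0 miss [D]
  3 | R B3 → L3 miss [-]
  4 | R B7 → L3 miss [-]
  5 | R B7 → L3 hit [-]
  6 | W B2 → L2 hit [D]
  7 | W B2 → L2 hit [D]
  8 | W B2 → L2 hit [D]
  9 | R B1 → L1 miss wb→B5 [-]
  10 | W B6 → L2 miss wb→B2 [D]
  11 | W B1 → L1 hit [D]
  12 | R B1 → L1 hit [D]
  13 | R B4 → L0 miss wb→B0 [-]
  14 | R B4 → L0 hit [-]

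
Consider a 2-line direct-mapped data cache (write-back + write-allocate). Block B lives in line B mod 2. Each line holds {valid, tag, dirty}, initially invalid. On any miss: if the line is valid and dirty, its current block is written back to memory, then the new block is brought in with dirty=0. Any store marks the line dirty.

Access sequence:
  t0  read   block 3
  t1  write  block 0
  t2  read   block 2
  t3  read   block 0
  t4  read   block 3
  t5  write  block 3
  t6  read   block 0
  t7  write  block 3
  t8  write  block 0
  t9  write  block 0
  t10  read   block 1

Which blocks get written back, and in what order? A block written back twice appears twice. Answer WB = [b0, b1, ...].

  0 | R B3 → L1 miss [-]
  1 | W B0 → L0 miss [D]
  2 | R B2 → L0 miss wb→B0 [-]
  3 | R B0 → L0 miss [-]
  4 | R B3 → L1 hit [-]
  5 | W B3 → L1 hit [D]
  6 | R B0 → L0 hit [-]
  7 | W B3 → L1 hit [D]
  8 | W B0 → L0 hit [D]
  9 | W B0 → L0 hit [D]
  10 | R B1 → L1 miss wb→B3 [-]

WB = [0, 3]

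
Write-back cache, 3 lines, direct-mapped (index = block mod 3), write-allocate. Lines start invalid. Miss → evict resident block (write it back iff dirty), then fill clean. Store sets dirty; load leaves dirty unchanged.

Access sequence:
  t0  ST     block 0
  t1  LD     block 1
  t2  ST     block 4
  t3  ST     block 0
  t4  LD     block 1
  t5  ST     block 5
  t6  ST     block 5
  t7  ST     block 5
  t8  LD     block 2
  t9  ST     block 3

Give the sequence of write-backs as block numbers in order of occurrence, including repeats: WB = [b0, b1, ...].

0: W B0 -> L0 miss  d=D]
1: R B1 -> L1 miss  d=-]
2: W B4 -> L1 miss  d=D]
3: W B0 -> L0 hit  d=D]
4: R B1 -> L1 miss wb->B4  d=-]
5: W B5 -> L2 miss  d=D]
6: W B5 -> L2 hit  d=D]
7: W B5 -> L2 hit  d=D]
8: R B2 -> L2 miss wb->B5  d=-]
9: W B3 -> L0 miss wb->B0  d=D]

WB = [4, 5, 0]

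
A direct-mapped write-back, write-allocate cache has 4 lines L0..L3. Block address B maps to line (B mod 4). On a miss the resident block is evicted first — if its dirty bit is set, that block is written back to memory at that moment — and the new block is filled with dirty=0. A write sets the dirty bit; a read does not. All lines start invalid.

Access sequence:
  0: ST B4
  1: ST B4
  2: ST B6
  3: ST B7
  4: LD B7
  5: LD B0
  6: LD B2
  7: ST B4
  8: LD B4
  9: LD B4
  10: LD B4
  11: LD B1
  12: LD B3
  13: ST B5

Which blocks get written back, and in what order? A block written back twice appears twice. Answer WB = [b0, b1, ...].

  0 | W B4 → L0 miss [D]
  1 | W B4 → L0 hit [D]
  2 | W B6 → L2 miss [D]
  3 | W B7 → L3 miss [D]
  4 | R B7 → L3 hit [D]
  5 | R B0 → L0 miss wb→B4 [-]
  6 | R B2 → L2 miss wb→B6 [-]
  7 | W B4 → L0 miss [D]
  8 | R B4 → L0 hit [D]
  9 | R B4 → L0 hit [D]
  10 | R B4 → L0 hit [D]
  11 | R B1 → L1 miss [-]
  12 | R B3 → L3 miss wb→B7 [-]
  13 | W B5 → L1 miss [D]

WB = [4, 6, 7]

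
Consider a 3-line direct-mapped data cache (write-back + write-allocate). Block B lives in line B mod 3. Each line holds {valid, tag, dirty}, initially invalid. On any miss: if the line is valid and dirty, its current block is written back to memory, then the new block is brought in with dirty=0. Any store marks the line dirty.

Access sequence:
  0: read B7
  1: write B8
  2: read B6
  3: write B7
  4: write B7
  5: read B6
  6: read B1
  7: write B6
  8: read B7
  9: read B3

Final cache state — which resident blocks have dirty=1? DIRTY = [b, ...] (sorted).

DIRTY = [8]

0: R B7 -> L1 miss  d=-]
1: W B8 -> L2 miss  d=D]
2: R B6 -> L0 miss  d=-]
3: W B7 -> L1 hit  d=D]
4: W B7 -> L1 hit  d=D]
5: R B6 -> L0 hit  d=-]
6: R B1 -> L1 miss wb->B7  d=-]
7: W B6 -> L0 hit  d=D]
8: R B7 -> L1 miss  d=-]
9: R B3 -> L0 miss wb->B6  d=-]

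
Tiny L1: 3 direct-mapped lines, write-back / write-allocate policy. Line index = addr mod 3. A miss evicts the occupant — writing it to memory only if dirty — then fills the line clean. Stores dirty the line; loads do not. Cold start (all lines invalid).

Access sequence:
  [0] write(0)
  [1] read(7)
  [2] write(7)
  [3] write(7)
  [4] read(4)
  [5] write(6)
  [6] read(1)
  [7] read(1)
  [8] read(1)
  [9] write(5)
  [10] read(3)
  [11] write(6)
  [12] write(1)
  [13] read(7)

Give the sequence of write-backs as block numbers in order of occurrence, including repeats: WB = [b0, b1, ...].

0: W B0 -> L0 miss  d=D]
1: R B7 -> L1 miss  d=-]
2: W B7 -> L1 hit  d=D]
3: W B7 -> L1 hit  d=D]
4: R B4 -> L1 miss wb->B7  d=-]
5: W B6 -> L0 miss wb->B0  d=D]
6: R B1 -> L1 miss  d=-]
7: R B1 -> L1 hit  d=-]
8: R B1 -> L1 hit  d=-]
9: W B5 -> L2 miss  d=D]
10: R B3 -> L0 miss wb->B6  d=-]
11: W B6 -> L0 miss  d=D]
12: W B1 -> L1 hit  d=D]
13: R B7 -> L1 miss wb->B1  d=-]

WB = [7, 0, 6, 1]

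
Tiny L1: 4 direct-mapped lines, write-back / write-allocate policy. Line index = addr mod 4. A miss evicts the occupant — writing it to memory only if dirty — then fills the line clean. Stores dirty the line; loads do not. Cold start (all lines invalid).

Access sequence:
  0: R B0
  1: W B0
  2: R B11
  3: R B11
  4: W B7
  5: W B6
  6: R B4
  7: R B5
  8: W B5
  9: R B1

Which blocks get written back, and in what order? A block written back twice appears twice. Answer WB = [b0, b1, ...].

WB = [0, 5]

  0 | R B0 → L0 miss [-]
  1 | W B0 → L0 hit [D]
  2 | R B11 → L3 miss [-]
  3 | R B11 → L3 hit [-]
  4 | W B7 → L3 miss [D]
  5 | W B6 → L2 miss [D]
  6 | R B4 → L0 miss wb→B0 [-]
  7 | R B5 → L1 miss [-]
  8 | W B5 → L1 hit [D]
  9 | R B1 → L1 miss wb→B5 [-]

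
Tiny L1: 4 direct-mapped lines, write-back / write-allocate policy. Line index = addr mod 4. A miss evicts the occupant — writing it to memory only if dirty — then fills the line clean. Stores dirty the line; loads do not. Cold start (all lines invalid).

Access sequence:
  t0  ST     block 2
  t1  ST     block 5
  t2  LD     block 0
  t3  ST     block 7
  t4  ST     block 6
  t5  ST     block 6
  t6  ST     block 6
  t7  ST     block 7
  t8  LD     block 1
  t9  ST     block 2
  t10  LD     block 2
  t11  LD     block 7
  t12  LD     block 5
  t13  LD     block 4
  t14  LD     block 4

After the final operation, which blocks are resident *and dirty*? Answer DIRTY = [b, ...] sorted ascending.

DIRTY = [2, 7]

  0 | W B2 → L2 miss [D]
  1 | W B5 → L1 miss [D]
  2 | R B0 → L0 miss [-]
  3 | W B7 → L3 miss [D]
  4 | W B6 → L2 miss wb→B2 [D]
  5 | W B6 → L2 hit [D]
  6 | W B6 → L2 hit [D]
  7 | W B7 → L3 hit [D]
  8 | R B1 → L1 miss wb→B5 [-]
  9 | W B2 → L2 miss wb→B6 [D]
  10 | R B2 → L2 hit [D]
  11 | R B7 → L3 hit [D]
  12 | R B5 → L1 miss [-]
  13 | R B4 → L0 miss [-]
  14 | R B4 → L0 hit [-]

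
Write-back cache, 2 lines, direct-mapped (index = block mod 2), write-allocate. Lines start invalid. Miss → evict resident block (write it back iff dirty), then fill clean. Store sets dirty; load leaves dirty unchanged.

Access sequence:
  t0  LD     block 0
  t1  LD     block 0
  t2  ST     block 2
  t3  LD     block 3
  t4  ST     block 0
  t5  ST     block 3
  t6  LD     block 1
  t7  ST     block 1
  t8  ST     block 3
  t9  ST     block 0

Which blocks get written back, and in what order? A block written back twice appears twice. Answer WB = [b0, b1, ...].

WB = [2, 3, 1]

0: R B0 -> L0 miss  d=-]
1: R B0 -> L0 hit  d=-]
2: W B2 -> L0 miss  d=D]
3: R B3 -> L1 miss  d=-]
4: W B0 -> L0 miss wb->B2  d=D]
5: W B3 -> L1 hit  d=D]
6: R B1 -> L1 miss wb->B3  d=-]
7: W B1 -> L1 hit  d=D]
8: W B3 -> L1 miss wb->B1  d=D]
9: W B0 -> L0 hit  d=D]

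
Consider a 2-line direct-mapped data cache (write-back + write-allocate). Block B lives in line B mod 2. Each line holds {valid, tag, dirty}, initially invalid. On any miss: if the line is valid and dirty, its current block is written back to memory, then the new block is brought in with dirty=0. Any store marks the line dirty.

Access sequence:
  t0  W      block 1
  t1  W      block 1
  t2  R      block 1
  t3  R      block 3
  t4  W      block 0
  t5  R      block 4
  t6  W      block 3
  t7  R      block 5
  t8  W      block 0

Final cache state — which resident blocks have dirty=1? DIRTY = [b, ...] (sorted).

  0 | W B1 → L1 miss [D]
  1 | W B1 → L1 hit [D]
  2 | R B1 → L1 hit [D]
  3 | R B3 → L1 miss wb→B1 [-]
  4 | W B0 → L0 miss [D]
  5 | R B4 → L0 miss wb→B0 [-]
  6 | W B3 → L1 hit [D]
  7 | R B5 → L1 miss wb→B3 [-]
  8 | W B0 → L0 miss [D]

DIRTY = [0]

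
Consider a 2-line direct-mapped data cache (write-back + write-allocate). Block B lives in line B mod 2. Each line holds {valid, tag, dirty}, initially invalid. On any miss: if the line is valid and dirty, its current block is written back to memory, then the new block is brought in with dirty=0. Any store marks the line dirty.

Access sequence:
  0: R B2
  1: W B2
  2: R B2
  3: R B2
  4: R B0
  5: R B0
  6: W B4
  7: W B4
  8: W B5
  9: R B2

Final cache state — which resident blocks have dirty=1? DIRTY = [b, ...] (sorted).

DIRTY = [5]

0: R B2 → L0 miss [-]
1: W B2 → L0 hit [D]
2: R B2 → L0 hit [D]
3: R B2 → L0 hit [D]
4: R B0 → L0 miss wb→B2 [-]
5: R B0 → L0 hit [-]
6: W B4 → L0 miss [D]
7: W B4 → L0 hit [D]
8: W B5 → L1 miss [D]
9: R B2 → L0 miss wb→B4 [-]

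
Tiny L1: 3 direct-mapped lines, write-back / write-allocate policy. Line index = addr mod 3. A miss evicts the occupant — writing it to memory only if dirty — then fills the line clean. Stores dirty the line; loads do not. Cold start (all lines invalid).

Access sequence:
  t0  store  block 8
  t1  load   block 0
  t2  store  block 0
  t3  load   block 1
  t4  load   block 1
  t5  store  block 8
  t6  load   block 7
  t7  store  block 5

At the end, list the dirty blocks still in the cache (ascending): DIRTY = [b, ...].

DIRTY = [0, 5]

0: W B8 -> L2 miss  d=D]
1: R B0 -> L0 miss  d=-]
2: W B0 -> L0 hit  d=D]
3: R B1 -> L1 miss  d=-]
4: R B1 -> L1 hit  d=-]
5: W B8 -> L2 hit  d=D]
6: R B7 -> L1 miss  d=-]
7: W B5 -> L2 miss wb->B8  d=D]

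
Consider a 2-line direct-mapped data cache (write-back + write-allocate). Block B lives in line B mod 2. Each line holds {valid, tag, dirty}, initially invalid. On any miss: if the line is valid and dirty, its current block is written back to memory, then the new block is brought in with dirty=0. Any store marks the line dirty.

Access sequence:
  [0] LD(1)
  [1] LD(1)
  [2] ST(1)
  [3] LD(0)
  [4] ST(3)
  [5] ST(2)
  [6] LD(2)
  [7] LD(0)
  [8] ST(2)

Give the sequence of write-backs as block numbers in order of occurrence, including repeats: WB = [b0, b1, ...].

WB = [1, 2]

0: R B1 → L1 miss [-]
1: R B1 → L1 hit [-]
2: W B1 → L1 hit [D]
3: R B0 → L0 miss [-]
4: W B3 → L1 miss wb→B1 [D]
5: W B2 → L0 miss [D]
6: R B2 → L0 hit [D]
7: R B0 → L0 miss wb→B2 [-]
8: W B2 → L0 miss [D]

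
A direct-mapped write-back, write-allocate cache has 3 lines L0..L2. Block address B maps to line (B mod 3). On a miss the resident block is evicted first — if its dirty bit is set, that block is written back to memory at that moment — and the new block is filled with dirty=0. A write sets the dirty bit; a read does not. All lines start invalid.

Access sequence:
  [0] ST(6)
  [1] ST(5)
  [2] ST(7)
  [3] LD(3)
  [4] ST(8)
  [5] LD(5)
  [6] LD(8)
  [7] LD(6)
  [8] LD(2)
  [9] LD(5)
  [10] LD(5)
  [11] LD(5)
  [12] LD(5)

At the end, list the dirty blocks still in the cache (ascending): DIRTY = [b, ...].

0: W B6 -> L0 miss  d=D]
1: W B5 -> L2 miss  d=D]
2: W B7 -> L1 miss  d=D]
3: R B3 -> L0 miss wb->B6  d=-]
4: W B8 -> L2 miss wb->B5  d=D]
5: R B5 -> L2 miss wb->B8  d=-]
6: R B8 -> L2 miss  d=-]
7: R B6 -> L0 miss  d=-]
8: R B2 -> L2 miss  d=-]
9: R B5 -> L2 miss  d=-]
10: R B5 -> L2 hit  d=-]
11: R B5 -> L2 hit  d=-]
12: R B5 -> L2 hit  d=-]

DIRTY = [7]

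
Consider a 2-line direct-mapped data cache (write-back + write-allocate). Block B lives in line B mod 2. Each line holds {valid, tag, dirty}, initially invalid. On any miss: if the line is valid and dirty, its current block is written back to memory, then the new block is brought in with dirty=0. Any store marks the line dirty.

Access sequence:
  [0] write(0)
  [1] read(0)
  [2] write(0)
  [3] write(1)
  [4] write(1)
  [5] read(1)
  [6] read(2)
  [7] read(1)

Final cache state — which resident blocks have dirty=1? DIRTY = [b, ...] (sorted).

DIRTY = [1]

0: W B0 → L0 miss [D]
1: R B0 → L0 hit [D]
2: W B0 → L0 hit [D]
3: W B1 → L1 miss [D]
4: W B1 → L1 hit [D]
5: R B1 → L1 hit [D]
6: R B2 → L0 miss wb→B0 [-]
7: R B1 → L1 hit [D]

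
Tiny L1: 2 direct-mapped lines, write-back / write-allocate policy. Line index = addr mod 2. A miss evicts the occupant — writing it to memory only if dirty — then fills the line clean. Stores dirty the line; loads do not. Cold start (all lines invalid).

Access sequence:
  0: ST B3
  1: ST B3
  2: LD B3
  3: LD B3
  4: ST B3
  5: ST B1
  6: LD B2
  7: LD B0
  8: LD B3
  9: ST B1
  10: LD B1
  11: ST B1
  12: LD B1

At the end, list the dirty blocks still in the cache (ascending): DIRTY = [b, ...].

0: W B3 -> L1 miss  d=D]
1: W B3 -> L1 hit  d=D]
2: R B3 -> L1 hit  d=D]
3: R B3 -> L1 hit  d=D]
4: W B3 -> L1 hit  d=D]
5: W B1 -> L1 miss wb->B3  d=D]
6: R B2 -> L0 miss  d=-]
7: R B0 -> L0 miss  d=-]
8: R B3 -> L1 miss wb->B1  d=-]
9: W B1 -> L1 miss  d=D]
10: R B1 -> L1 hit  d=D]
11: W B1 -> L1 hit  d=D]
12: R B1 -> L1 hit  d=D]

DIRTY = [1]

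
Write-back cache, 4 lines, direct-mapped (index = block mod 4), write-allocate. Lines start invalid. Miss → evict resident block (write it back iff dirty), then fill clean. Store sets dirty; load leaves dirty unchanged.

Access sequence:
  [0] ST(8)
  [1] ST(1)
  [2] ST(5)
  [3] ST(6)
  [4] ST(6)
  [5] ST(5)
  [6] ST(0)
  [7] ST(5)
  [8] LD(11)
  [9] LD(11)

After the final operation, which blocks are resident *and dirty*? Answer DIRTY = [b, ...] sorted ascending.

0: W B8 -> L0 miss  d=D]
1: W B1 -> L1 miss  d=D]
2: W B5 -> L1 miss wb->B1  d=D]
3: W B6 -> L2 miss  d=D]
4: W B6 -> L2 hit  d=D]
5: W B5 -> L1 hit  d=D]
6: W B0 -> L0 miss wb->B8  d=D]
7: W B5 -> L1 hit  d=D]
8: R B11 -> L3 miss  d=-]
9: R B11 -> L3 hit  d=-]

DIRTY = [0, 5, 6]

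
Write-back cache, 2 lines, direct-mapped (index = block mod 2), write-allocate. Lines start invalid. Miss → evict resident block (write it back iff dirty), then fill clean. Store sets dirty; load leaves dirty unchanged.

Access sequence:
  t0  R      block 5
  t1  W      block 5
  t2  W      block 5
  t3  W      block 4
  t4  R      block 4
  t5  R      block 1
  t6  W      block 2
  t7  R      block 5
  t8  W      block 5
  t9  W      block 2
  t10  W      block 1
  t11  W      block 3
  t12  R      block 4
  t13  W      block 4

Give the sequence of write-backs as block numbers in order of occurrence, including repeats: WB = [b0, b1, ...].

WB = [5, 4, 5, 1, 2]

0: R B5 -> L1 miss  d=-]
1: W B5 -> L1 hit  d=D]
2: W B5 -> L1 hit  d=D]
3: W B4 -> L0 miss  d=D]
4: R B4 -> L0 hit  d=D]
5: R B1 -> L1 miss wb->B5  d=-]
6: W B2 -> L0 miss wb->B4  d=D]
7: R B5 -> L1 miss  d=-]
8: W B5 -> L1 hit  d=D]
9: W B2 -> L0 hit  d=D]
10: W B1 -> L1 miss wb->B5  d=D]
11: W B3 -> L1 miss wb->B1  d=D]
12: R B4 -> L0 miss wb->B2  d=-]
13: W B4 -> L0 hit  d=D]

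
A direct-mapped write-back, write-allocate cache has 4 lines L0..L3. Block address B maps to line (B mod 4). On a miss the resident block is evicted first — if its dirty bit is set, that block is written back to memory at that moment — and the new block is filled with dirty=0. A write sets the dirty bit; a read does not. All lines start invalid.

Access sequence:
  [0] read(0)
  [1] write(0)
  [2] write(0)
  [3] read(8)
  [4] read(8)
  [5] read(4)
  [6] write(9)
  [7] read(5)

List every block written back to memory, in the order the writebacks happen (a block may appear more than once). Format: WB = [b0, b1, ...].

WB = [0, 9]

0: R B0 → L0 miss [-]
1: W B0 → L0 hit [D]
2: W B0 → L0 hit [D]
3: R B8 → L0 miss wb→B0 [-]
4: R B8 → L0 hit [-]
5: R B4 → L0 miss [-]
6: W B9 → L1 miss [D]
7: R B5 → L1 miss wb→B9 [-]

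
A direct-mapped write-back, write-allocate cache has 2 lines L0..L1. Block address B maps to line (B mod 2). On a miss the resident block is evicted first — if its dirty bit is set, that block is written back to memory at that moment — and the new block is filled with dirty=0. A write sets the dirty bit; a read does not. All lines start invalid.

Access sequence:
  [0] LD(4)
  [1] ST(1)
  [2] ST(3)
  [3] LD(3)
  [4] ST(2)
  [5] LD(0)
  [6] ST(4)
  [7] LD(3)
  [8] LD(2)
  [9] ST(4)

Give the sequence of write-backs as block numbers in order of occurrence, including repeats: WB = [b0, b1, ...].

WB = [1, 2, 4]

0: R B4 -> L0 miss  d=-]
1: W B1 -> L1 miss  d=D]
2: W B3 -> L1 miss wb->B1  d=D]
3: R B3 -> L1 hit  d=D]
4: W B2 -> L0 miss  d=D]
5: R B0 -> L0 miss wb->B2  d=-]
6: W B4 -> L0 miss  d=D]
7: R B3 -> L1 hit  d=D]
8: R B2 -> L0 miss wb->B4  d=-]
9: W B4 -> L0 miss  d=D]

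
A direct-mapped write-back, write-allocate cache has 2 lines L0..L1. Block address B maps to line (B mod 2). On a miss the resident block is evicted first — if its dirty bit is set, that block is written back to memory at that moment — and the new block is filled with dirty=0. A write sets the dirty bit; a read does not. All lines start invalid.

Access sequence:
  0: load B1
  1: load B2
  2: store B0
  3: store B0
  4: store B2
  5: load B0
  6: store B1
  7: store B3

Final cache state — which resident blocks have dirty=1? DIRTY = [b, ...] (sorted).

0: R B1 → L1 miss [-]
1: R B2 → L0 miss [-]
2: W B0 → L0 miss [D]
3: W B0 → L0 hit [D]
4: W B2 → L0 miss wb→B0 [D]
5: R B0 → L0 miss wb→B2 [-]
6: W B1 → L1 hit [D]
7: W B3 → L1 miss wb→B1 [D]

DIRTY = [3]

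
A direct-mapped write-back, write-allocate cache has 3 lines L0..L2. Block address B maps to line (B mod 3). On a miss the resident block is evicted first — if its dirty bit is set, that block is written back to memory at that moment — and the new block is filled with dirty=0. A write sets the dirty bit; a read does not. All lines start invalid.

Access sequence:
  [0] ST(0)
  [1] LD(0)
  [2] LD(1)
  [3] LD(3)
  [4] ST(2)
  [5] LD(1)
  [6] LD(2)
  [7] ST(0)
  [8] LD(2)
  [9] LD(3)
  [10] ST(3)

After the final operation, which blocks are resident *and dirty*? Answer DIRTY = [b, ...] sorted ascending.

DIRTY = [2, 3]

0: W B0 → L0 miss [D]
1: R B0 → L0 hit [D]
2: R B1 → L1 miss [-]
3: R B3 → L0 miss wb→B0 [-]
4: W B2 → L2 miss [D]
5: R B1 → L1 hit [-]
6: R B2 → L2 hit [D]
7: W B0 → L0 miss [D]
8: R B2 → L2 hit [D]
9: R B3 → L0 miss wb→B0 [-]
10: W B3 → L0 hit [D]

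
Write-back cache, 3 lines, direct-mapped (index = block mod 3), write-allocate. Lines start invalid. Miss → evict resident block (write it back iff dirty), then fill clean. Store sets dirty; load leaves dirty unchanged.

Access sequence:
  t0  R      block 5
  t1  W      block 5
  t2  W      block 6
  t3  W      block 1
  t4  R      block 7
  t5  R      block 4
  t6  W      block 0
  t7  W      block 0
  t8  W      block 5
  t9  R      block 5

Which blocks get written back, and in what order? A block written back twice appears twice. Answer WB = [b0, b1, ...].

0: R B5 → L2 miss [-]
1: W B5 → L2 hit [D]
2: W B6 → L0 miss [D]
3: W B1 → L1 miss [D]
4: R B7 → L1 miss wb→B1 [-]
5: R B4 → L1 miss [-]
6: W B0 → L0 miss wb→B6 [D]
7: W B0 → L0 hit [D]
8: W B5 → L2 hit [D]
9: R B5 → L2 hit [D]

WB = [1, 6]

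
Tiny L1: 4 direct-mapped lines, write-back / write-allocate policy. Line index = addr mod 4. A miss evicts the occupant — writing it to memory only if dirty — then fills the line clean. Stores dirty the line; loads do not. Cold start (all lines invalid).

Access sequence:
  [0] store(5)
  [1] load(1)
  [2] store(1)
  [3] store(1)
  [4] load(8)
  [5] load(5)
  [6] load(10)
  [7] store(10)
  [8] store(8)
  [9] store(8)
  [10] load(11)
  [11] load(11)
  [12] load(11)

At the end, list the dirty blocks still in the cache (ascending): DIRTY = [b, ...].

0: W B5 -> L1 miss  d=D]
1: R B1 -> L1 miss wb->B5  d=-]
2: W B1 -> L1 hit  d=D]
3: W B1 -> L1 hit  d=D]
4: R B8 -> L0 miss  d=-]
5: R B5 -> L1 miss wb->B1  d=-]
6: R B10 -> L2 miss  d=-]
7: W B10 -> L2 hit  d=D]
8: W B8 -> L0 hit  d=D]
9: W B8 -> L0 hit  d=D]
10: R B11 -> L3 miss  d=-]
11: R B11 -> L3 hit  d=-]
12: R B11 -> L3 hit  d=-]

DIRTY = [8, 10]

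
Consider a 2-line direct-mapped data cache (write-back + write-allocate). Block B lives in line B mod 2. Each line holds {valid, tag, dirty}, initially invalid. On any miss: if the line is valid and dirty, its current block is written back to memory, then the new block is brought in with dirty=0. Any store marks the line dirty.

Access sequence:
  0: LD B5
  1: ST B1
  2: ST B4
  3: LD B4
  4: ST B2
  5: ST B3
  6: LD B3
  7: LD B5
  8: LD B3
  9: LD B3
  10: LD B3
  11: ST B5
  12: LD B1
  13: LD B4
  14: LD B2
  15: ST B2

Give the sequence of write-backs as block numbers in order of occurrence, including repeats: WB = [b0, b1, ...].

WB = [4, 1, 3, 5, 2]

0: R B5 → L1 miss [-]
1: W B1 → L1 miss [D]
2: W B4 → L0 miss [D]
3: R B4 → L0 hit [D]
4: W B2 → L0 miss wb→B4 [D]
5: W B3 → L1 miss wb→B1 [D]
6: R B3 → L1 hit [D]
7: R B5 → L1 miss wb→B3 [-]
8: R B3 → L1 miss [-]
9: R B3 → L1 hit [-]
10: R B3 → L1 hit [-]
11: W B5 → L1 miss [D]
12: R B1 → L1 miss wb→B5 [-]
13: R B4 → L0 miss wb→B2 [-]
14: R B2 → L0 miss [-]
15: W B2 → L0 hit [D]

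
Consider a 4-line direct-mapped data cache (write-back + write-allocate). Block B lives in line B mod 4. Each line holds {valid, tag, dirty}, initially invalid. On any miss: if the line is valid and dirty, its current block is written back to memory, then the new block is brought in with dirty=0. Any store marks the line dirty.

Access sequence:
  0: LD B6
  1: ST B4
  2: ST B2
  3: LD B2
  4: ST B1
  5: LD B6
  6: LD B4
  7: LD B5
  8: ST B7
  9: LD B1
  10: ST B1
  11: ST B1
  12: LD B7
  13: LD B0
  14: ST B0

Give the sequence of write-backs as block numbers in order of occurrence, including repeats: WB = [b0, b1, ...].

0: R B6 -> L2 miss  d=-]
1: W B4 -> L0 miss  d=D]
2: W B2 -> L2 miss  d=D]
3: R B2 -> L2 hit  d=D]
4: W B1 -> L1 miss  d=D]
5: R B6 -> L2 miss wb->B2  d=-]
6: R B4 -> L0 hit  d=D]
7: R B5 -> L1 miss wb->B1  d=-]
8: W B7 -> L3 miss  d=D]
9: R B1 -> L1 miss  d=-]
10: W B1 -> L1 hit  d=D]
11: W B1 -> L1 hit  d=D]
12: R B7 -> L3 hit  d=D]
13: R B0 -> L0 miss wb->B4  d=-]
14: W B0 -> L0 hit  d=D]

WB = [2, 1, 4]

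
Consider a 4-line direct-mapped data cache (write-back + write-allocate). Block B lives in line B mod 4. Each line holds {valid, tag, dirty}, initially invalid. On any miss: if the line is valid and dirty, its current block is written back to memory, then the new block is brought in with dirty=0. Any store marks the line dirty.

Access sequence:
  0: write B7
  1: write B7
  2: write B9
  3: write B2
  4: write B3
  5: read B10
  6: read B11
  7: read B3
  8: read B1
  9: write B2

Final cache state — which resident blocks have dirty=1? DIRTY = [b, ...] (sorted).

DIRTY = [2]

0: W B7 → L3 miss [D]
1: W B7 → L3 hit [D]
2: W B9 → L1 miss [D]
3: W B2 → L2 miss [D]
4: W B3 → L3 miss wb→B7 [D]
5: R B10 → L2 miss wb→B2 [-]
6: R B11 → L3 miss wb→B3 [-]
7: R B3 → L3 miss [-]
8: R B1 → L1 miss wb→B9 [-]
9: W B2 → L2 miss [D]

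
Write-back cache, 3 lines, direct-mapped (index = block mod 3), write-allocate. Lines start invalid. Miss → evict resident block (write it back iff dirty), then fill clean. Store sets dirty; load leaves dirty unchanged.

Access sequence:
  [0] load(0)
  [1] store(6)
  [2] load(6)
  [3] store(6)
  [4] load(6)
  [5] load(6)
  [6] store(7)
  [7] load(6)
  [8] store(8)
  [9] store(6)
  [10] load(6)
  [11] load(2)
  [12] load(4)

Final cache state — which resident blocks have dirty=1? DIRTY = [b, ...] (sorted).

0: R B0 → L0 miss [-]
1: W B6 → L0 miss [D]
2: R B6 → L0 hit [D]
3: W B6 → L0 hit [D]
4: R B6 → L0 hit [D]
5: R B6 → L0 hit [D]
6: W B7 → L1 miss [D]
7: R B6 → L0 hit [D]
8: W B8 → L2 miss [D]
9: W B6 → L0 hit [D]
10: R B6 → L0 hit [D]
11: R B2 → L2 miss wb→B8 [-]
12: R B4 → L1 miss wb→B7 [-]

DIRTY = [6]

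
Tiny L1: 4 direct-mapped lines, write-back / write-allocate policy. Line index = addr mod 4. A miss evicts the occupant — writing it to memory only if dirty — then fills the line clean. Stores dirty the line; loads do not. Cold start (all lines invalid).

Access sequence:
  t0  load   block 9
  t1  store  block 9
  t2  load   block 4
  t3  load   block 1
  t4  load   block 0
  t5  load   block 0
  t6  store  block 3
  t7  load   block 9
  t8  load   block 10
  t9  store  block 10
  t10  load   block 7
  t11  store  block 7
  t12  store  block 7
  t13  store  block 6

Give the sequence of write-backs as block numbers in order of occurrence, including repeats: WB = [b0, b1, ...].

0: R B9 → L1 miss [-]
1: W B9 → L1 hit [D]
2: R B4 → L0 miss [-]
3: R B1 → L1 miss wb→B9 [-]
4: R B0 → L0 miss [-]
5: R B0 → L0 hit [-]
6: W B3 → L3 miss [D]
7: R B9 → L1 miss [-]
8: R B10 → L2 miss [-]
9: W B10 → L2 hit [D]
10: R B7 → L3 miss wb→B3 [-]
11: W B7 → L3 hit [D]
12: W B7 → L3 hit [D]
13: W B6 → L2 miss wb→B10 [D]

WB = [9, 3, 10]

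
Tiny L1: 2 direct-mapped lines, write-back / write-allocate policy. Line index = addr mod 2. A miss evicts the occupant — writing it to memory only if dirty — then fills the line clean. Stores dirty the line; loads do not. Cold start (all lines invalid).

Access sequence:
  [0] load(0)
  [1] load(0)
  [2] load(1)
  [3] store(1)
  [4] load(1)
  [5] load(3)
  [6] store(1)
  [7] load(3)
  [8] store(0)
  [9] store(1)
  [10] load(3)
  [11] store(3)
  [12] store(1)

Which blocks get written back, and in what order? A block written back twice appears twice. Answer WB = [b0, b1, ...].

WB = [1, 1, 1, 3]

  0 | R B0 → L0 miss [-]
  1 | R B0 → L0 hit [-]
  2 | R B1 → L1 miss [-]
  3 | W B1 → L1 hit [D]
  4 | R B1 → L1 hit [D]
  5 | R B3 → L1 miss wb→B1 [-]
  6 | W B1 → L1 miss [D]
  7 | R B3 → L1 miss wb→B1 [-]
  8 | W B0 → L0 hit [D]
  9 | W B1 → L1 miss [D]
  10 | R B3 → L1 miss wb→B1 [-]
  11 | W B3 → L1 hit [D]
  12 | W B1 → L1 miss wb→B3 [D]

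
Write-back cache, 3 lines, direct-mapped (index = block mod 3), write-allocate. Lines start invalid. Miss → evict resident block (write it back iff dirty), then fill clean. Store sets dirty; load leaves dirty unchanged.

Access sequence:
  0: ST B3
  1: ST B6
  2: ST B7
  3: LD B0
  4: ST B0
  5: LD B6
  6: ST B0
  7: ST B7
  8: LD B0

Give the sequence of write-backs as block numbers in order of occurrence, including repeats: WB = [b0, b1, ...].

WB = [3, 6, 0]

0: W B3 → L0 miss [D]
1: W B6 → L0 miss wb→B3 [D]
2: W B7 → L1 miss [D]
3: R B0 → L0 miss wb→B6 [-]
4: W B0 → L0 hit [D]
5: R B6 → L0 miss wb→B0 [-]
6: W B0 → L0 miss [D]
7: W B7 → L1 hit [D]
8: R B0 → L0 hit [D]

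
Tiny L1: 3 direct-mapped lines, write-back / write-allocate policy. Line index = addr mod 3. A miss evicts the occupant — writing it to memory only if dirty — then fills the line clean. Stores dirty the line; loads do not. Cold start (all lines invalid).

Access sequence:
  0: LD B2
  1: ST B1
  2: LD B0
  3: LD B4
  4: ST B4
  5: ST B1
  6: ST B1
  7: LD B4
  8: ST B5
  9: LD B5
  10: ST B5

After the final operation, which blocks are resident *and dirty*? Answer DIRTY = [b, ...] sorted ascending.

DIRTY = [5]

0: R B2 → L2 miss [-]
1: W B1 → L1 miss [D]
2: R B0 → L0 miss [-]
3: R B4 → L1 miss wb→B1 [-]
4: W B4 → L1 hit [D]
5: W B1 → L1 miss wb→B4 [D]
6: W B1 → L1 hit [D]
7: R B4 → L1 miss wb→B1 [-]
8: W B5 → L2 miss [D]
9: R B5 → L2 hit [D]
10: W B5 → L2 hit [D]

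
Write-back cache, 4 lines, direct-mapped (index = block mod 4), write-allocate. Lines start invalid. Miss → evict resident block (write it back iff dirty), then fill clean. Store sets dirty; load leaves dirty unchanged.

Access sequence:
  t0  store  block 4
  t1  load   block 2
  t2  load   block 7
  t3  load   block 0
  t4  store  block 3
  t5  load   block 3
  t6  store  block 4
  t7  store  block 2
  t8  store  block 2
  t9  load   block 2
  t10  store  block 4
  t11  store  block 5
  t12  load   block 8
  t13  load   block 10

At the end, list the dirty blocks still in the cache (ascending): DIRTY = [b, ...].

DIRTY = [3, 5]

  0 | W B4 → L0 miss [D]
  1 | R B2 → L2 miss [-]
  2 | R B7 → L3 miss [-]
  3 | R B0 → L0 miss wb→B4 [-]
  4 | W B3 → L3 miss [D]
  5 | R B3 → L3 hit [D]
  6 | W B4 → L0 miss [D]
  7 | W B2 → L2 hit [D]
  8 | W B2 → L2 hit [D]
  9 | R B2 → L2 hit [D]
  10 | W B4 → L0 hit [D]
  11 | W B5 → L1 miss [D]
  12 | R B8 → L0 miss wb→B4 [-]
  13 | R B10 → L2 miss wb→B2 [-]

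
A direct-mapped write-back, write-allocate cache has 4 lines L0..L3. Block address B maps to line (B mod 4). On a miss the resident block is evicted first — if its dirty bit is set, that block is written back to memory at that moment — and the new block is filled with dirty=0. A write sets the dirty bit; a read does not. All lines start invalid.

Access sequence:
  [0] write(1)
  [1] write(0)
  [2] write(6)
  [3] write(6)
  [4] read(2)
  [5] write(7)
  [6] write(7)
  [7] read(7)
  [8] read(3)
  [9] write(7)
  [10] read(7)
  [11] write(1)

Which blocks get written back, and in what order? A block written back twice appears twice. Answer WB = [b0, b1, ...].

WB = [6, 7]

0: W B1 -> L1 miss  d=D]
1: W B0 -> L0 miss  d=D]
2: W B6 -> L2 miss  d=D]
3: W B6 -> L2 hit  d=D]
4: R B2 -> L2 miss wb->B6  d=-]
5: W B7 -> L3 miss  d=D]
6: W B7 -> L3 hit  d=D]
7: R B7 -> L3 hit  d=D]
8: R B3 -> L3 miss wb->B7  d=-]
9: W B7 -> L3 miss  d=D]
10: R B7 -> L3 hit  d=D]
11: W B1 -> L1 hit  d=D]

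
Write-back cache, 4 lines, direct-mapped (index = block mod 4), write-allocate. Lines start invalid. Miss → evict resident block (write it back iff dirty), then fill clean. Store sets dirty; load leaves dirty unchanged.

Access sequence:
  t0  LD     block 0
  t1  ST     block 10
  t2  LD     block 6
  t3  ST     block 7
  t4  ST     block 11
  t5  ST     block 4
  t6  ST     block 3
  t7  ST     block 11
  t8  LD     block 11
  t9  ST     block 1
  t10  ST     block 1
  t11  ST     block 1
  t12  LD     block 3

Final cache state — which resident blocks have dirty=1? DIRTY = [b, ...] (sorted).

DIRTY = [1, 4]

0: R B0 → L0 miss [-]
1: W B10 → L2 miss [D]
2: R B6 → L2 miss wb→B10 [-]
3: W B7 → L3 miss [D]
4: W B11 → L3 miss wb→B7 [D]
5: W B4 → L0 miss [D]
6: W B3 → L3 miss wb→B11 [D]
7: W B11 → L3 miss wb→B3 [D]
8: R B11 → L3 hit [D]
9: W B1 → L1 miss [D]
10: W B1 → L1 hit [D]
11: W B1 → L1 hit [D]
12: R B3 → L3 miss wb→B11 [-]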